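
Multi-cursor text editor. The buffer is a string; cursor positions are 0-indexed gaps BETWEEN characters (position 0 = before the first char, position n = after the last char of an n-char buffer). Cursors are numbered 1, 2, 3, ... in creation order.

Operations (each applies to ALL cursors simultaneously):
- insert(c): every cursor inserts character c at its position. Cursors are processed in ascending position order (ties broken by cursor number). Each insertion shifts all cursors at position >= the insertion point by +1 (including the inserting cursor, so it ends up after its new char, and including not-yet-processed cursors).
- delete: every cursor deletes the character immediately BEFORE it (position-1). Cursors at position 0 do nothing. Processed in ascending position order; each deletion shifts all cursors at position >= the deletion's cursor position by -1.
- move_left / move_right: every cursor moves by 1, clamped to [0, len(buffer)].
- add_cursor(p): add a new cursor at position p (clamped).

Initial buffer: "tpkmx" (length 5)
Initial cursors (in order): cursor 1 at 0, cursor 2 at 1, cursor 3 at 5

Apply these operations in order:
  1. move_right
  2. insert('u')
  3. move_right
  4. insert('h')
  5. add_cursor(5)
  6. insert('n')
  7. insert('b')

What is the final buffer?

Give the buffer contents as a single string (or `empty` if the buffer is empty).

After op 1 (move_right): buffer="tpkmx" (len 5), cursors c1@1 c2@2 c3@5, authorship .....
After op 2 (insert('u')): buffer="tupukmxu" (len 8), cursors c1@2 c2@4 c3@8, authorship .1.2...3
After op 3 (move_right): buffer="tupukmxu" (len 8), cursors c1@3 c2@5 c3@8, authorship .1.2...3
After op 4 (insert('h')): buffer="tuphukhmxuh" (len 11), cursors c1@4 c2@7 c3@11, authorship .1.12.2..33
After op 5 (add_cursor(5)): buffer="tuphukhmxuh" (len 11), cursors c1@4 c4@5 c2@7 c3@11, authorship .1.12.2..33
After op 6 (insert('n')): buffer="tuphnunkhnmxuhn" (len 15), cursors c1@5 c4@7 c2@10 c3@15, authorship .1.1124.22..333
After op 7 (insert('b')): buffer="tuphnbunbkhnbmxuhnb" (len 19), cursors c1@6 c4@9 c2@13 c3@19, authorship .1.111244.222..3333

Answer: tuphnbunbkhnbmxuhnb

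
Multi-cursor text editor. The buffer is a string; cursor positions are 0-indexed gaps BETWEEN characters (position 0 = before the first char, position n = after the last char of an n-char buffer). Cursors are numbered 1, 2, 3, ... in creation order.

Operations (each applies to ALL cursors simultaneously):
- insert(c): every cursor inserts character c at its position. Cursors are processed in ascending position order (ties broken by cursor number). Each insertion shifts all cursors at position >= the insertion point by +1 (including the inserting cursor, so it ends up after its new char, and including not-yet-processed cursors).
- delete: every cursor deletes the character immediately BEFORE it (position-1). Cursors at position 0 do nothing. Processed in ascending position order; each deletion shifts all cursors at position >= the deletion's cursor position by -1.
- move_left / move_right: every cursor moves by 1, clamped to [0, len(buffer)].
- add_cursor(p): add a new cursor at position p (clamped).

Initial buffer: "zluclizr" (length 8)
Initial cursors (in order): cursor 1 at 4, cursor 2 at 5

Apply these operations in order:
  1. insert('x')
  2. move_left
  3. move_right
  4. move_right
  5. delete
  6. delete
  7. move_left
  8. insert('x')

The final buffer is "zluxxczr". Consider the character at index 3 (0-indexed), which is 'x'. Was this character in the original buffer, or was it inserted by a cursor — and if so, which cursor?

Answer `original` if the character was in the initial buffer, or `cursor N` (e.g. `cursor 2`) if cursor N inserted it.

After op 1 (insert('x')): buffer="zlucxlxizr" (len 10), cursors c1@5 c2@7, authorship ....1.2...
After op 2 (move_left): buffer="zlucxlxizr" (len 10), cursors c1@4 c2@6, authorship ....1.2...
After op 3 (move_right): buffer="zlucxlxizr" (len 10), cursors c1@5 c2@7, authorship ....1.2...
After op 4 (move_right): buffer="zlucxlxizr" (len 10), cursors c1@6 c2@8, authorship ....1.2...
After op 5 (delete): buffer="zlucxxzr" (len 8), cursors c1@5 c2@6, authorship ....12..
After op 6 (delete): buffer="zluczr" (len 6), cursors c1@4 c2@4, authorship ......
After op 7 (move_left): buffer="zluczr" (len 6), cursors c1@3 c2@3, authorship ......
After op 8 (insert('x')): buffer="zluxxczr" (len 8), cursors c1@5 c2@5, authorship ...12...
Authorship (.=original, N=cursor N): . . . 1 2 . . .
Index 3: author = 1

Answer: cursor 1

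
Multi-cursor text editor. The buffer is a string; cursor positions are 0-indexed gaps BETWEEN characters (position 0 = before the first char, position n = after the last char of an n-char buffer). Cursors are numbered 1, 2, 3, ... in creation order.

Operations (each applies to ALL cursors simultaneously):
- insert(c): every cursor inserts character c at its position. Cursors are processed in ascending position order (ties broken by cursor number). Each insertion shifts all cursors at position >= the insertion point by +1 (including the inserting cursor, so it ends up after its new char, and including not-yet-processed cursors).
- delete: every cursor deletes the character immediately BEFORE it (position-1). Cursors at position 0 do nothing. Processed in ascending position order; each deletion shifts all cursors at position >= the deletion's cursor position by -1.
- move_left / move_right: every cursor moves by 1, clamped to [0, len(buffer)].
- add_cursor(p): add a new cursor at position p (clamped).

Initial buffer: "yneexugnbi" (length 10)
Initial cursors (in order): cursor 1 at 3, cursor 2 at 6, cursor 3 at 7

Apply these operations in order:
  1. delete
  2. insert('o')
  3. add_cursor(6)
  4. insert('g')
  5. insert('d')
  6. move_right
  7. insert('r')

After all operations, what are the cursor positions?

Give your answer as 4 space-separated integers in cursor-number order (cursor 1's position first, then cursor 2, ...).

After op 1 (delete): buffer="ynexnbi" (len 7), cursors c1@2 c2@4 c3@4, authorship .......
After op 2 (insert('o')): buffer="ynoexoonbi" (len 10), cursors c1@3 c2@7 c3@7, authorship ..1..23...
After op 3 (add_cursor(6)): buffer="ynoexoonbi" (len 10), cursors c1@3 c4@6 c2@7 c3@7, authorship ..1..23...
After op 4 (insert('g')): buffer="ynogexogoggnbi" (len 14), cursors c1@4 c4@8 c2@11 c3@11, authorship ..11..24323...
After op 5 (insert('d')): buffer="ynogdexogdoggddnbi" (len 18), cursors c1@5 c4@10 c2@15 c3@15, authorship ..111..24432323...
After op 6 (move_right): buffer="ynogdexogdoggddnbi" (len 18), cursors c1@6 c4@11 c2@16 c3@16, authorship ..111..24432323...
After op 7 (insert('r')): buffer="ynogderxogdorggddnrrbi" (len 22), cursors c1@7 c4@13 c2@20 c3@20, authorship ..111.1.244342323.23..

Answer: 7 20 20 13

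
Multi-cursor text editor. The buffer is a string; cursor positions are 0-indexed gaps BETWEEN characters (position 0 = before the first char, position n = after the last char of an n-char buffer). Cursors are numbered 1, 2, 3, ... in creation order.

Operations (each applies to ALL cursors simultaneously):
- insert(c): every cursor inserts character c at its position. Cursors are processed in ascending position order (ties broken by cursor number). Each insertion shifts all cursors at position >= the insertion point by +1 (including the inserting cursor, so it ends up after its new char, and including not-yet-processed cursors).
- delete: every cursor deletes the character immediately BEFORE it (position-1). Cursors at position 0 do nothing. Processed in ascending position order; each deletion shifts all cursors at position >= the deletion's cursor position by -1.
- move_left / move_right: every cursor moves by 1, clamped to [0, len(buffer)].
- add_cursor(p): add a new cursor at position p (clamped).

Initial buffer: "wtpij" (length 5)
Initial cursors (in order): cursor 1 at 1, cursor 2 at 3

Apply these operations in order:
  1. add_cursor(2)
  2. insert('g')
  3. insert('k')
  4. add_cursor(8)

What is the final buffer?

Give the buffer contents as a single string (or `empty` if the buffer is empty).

Answer: wgktgkpgkij

Derivation:
After op 1 (add_cursor(2)): buffer="wtpij" (len 5), cursors c1@1 c3@2 c2@3, authorship .....
After op 2 (insert('g')): buffer="wgtgpgij" (len 8), cursors c1@2 c3@4 c2@6, authorship .1.3.2..
After op 3 (insert('k')): buffer="wgktgkpgkij" (len 11), cursors c1@3 c3@6 c2@9, authorship .11.33.22..
After op 4 (add_cursor(8)): buffer="wgktgkpgkij" (len 11), cursors c1@3 c3@6 c4@8 c2@9, authorship .11.33.22..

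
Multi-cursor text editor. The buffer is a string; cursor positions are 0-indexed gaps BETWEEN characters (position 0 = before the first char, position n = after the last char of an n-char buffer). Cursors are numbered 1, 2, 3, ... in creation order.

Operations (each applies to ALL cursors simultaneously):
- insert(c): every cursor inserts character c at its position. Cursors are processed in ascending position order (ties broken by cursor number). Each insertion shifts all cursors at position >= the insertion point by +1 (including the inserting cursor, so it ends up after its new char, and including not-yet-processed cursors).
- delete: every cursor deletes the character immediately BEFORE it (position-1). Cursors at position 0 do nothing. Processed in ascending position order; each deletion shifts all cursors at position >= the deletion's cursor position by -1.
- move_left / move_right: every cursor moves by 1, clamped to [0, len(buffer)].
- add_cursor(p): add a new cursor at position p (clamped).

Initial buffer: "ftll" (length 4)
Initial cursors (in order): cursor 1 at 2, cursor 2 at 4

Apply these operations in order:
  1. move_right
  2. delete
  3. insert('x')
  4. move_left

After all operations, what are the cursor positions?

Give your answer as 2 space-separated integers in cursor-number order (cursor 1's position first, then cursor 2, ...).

Answer: 3 3

Derivation:
After op 1 (move_right): buffer="ftll" (len 4), cursors c1@3 c2@4, authorship ....
After op 2 (delete): buffer="ft" (len 2), cursors c1@2 c2@2, authorship ..
After op 3 (insert('x')): buffer="ftxx" (len 4), cursors c1@4 c2@4, authorship ..12
After op 4 (move_left): buffer="ftxx" (len 4), cursors c1@3 c2@3, authorship ..12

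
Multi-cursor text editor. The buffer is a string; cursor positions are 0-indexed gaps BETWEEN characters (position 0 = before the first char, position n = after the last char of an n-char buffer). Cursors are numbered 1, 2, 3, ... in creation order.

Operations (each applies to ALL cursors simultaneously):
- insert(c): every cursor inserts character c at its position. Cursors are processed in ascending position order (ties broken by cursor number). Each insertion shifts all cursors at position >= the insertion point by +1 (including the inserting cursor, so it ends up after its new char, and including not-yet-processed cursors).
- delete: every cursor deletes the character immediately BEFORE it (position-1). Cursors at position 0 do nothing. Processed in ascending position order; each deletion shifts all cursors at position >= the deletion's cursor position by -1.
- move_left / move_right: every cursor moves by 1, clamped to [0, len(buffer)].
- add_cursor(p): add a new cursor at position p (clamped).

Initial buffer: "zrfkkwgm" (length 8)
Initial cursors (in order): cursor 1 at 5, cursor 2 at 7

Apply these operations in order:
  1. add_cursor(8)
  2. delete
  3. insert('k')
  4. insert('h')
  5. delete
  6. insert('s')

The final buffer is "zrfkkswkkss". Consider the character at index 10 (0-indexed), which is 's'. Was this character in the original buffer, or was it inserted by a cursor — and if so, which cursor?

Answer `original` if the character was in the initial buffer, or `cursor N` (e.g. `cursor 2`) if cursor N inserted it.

After op 1 (add_cursor(8)): buffer="zrfkkwgm" (len 8), cursors c1@5 c2@7 c3@8, authorship ........
After op 2 (delete): buffer="zrfkw" (len 5), cursors c1@4 c2@5 c3@5, authorship .....
After op 3 (insert('k')): buffer="zrfkkwkk" (len 8), cursors c1@5 c2@8 c3@8, authorship ....1.23
After op 4 (insert('h')): buffer="zrfkkhwkkhh" (len 11), cursors c1@6 c2@11 c3@11, authorship ....11.2323
After op 5 (delete): buffer="zrfkkwkk" (len 8), cursors c1@5 c2@8 c3@8, authorship ....1.23
After op 6 (insert('s')): buffer="zrfkkswkkss" (len 11), cursors c1@6 c2@11 c3@11, authorship ....11.2323
Authorship (.=original, N=cursor N): . . . . 1 1 . 2 3 2 3
Index 10: author = 3

Answer: cursor 3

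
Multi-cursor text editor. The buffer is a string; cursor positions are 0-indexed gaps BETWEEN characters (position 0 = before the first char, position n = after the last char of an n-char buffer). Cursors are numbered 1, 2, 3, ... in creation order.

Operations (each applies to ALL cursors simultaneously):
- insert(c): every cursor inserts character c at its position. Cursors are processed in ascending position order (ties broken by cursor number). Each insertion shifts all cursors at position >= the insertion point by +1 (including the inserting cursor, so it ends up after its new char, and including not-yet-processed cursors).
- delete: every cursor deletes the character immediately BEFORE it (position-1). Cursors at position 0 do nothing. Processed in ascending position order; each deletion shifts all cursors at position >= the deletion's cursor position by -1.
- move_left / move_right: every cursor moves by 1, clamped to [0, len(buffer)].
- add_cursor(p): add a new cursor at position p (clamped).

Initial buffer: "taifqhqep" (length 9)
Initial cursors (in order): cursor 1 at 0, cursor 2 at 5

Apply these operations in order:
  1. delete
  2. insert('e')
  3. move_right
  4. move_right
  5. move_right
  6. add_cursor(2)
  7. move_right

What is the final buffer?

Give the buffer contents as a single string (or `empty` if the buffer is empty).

Answer: etaifehqep

Derivation:
After op 1 (delete): buffer="taifhqep" (len 8), cursors c1@0 c2@4, authorship ........
After op 2 (insert('e')): buffer="etaifehqep" (len 10), cursors c1@1 c2@6, authorship 1....2....
After op 3 (move_right): buffer="etaifehqep" (len 10), cursors c1@2 c2@7, authorship 1....2....
After op 4 (move_right): buffer="etaifehqep" (len 10), cursors c1@3 c2@8, authorship 1....2....
After op 5 (move_right): buffer="etaifehqep" (len 10), cursors c1@4 c2@9, authorship 1....2....
After op 6 (add_cursor(2)): buffer="etaifehqep" (len 10), cursors c3@2 c1@4 c2@9, authorship 1....2....
After op 7 (move_right): buffer="etaifehqep" (len 10), cursors c3@3 c1@5 c2@10, authorship 1....2....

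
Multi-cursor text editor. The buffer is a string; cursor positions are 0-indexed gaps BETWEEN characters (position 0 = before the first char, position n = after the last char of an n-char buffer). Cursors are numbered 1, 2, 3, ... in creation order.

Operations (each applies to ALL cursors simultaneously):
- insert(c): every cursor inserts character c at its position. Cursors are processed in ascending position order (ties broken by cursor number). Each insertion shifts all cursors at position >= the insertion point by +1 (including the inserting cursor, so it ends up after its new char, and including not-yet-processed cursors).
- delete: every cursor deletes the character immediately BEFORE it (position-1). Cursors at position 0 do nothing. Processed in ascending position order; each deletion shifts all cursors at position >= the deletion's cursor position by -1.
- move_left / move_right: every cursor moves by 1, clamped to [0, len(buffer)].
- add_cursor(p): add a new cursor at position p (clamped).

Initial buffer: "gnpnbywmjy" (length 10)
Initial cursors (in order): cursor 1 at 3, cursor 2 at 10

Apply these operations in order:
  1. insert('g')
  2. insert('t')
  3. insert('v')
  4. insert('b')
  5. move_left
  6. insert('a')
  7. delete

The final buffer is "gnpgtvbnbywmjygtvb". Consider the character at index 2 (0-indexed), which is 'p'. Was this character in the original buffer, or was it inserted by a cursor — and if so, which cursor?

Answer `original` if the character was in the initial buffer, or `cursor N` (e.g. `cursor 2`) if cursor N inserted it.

After op 1 (insert('g')): buffer="gnpgnbywmjyg" (len 12), cursors c1@4 c2@12, authorship ...1.......2
After op 2 (insert('t')): buffer="gnpgtnbywmjygt" (len 14), cursors c1@5 c2@14, authorship ...11.......22
After op 3 (insert('v')): buffer="gnpgtvnbywmjygtv" (len 16), cursors c1@6 c2@16, authorship ...111.......222
After op 4 (insert('b')): buffer="gnpgtvbnbywmjygtvb" (len 18), cursors c1@7 c2@18, authorship ...1111.......2222
After op 5 (move_left): buffer="gnpgtvbnbywmjygtvb" (len 18), cursors c1@6 c2@17, authorship ...1111.......2222
After op 6 (insert('a')): buffer="gnpgtvabnbywmjygtvab" (len 20), cursors c1@7 c2@19, authorship ...11111.......22222
After op 7 (delete): buffer="gnpgtvbnbywmjygtvb" (len 18), cursors c1@6 c2@17, authorship ...1111.......2222
Authorship (.=original, N=cursor N): . . . 1 1 1 1 . . . . . . . 2 2 2 2
Index 2: author = original

Answer: original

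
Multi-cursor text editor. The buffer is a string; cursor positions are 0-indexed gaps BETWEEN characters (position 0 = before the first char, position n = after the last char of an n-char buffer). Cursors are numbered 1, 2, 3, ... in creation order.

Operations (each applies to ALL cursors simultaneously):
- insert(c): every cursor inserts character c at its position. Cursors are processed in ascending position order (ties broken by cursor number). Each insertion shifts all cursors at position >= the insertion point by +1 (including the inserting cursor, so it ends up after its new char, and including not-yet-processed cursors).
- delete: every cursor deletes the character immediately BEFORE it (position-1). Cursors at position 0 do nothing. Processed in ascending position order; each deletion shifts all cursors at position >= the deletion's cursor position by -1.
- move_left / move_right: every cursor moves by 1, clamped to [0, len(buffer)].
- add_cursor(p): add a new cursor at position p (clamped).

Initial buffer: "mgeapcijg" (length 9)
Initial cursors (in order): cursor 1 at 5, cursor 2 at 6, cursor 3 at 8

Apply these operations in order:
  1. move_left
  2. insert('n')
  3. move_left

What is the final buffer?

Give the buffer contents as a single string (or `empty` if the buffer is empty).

After op 1 (move_left): buffer="mgeapcijg" (len 9), cursors c1@4 c2@5 c3@7, authorship .........
After op 2 (insert('n')): buffer="mgeanpncinjg" (len 12), cursors c1@5 c2@7 c3@10, authorship ....1.2..3..
After op 3 (move_left): buffer="mgeanpncinjg" (len 12), cursors c1@4 c2@6 c3@9, authorship ....1.2..3..

Answer: mgeanpncinjg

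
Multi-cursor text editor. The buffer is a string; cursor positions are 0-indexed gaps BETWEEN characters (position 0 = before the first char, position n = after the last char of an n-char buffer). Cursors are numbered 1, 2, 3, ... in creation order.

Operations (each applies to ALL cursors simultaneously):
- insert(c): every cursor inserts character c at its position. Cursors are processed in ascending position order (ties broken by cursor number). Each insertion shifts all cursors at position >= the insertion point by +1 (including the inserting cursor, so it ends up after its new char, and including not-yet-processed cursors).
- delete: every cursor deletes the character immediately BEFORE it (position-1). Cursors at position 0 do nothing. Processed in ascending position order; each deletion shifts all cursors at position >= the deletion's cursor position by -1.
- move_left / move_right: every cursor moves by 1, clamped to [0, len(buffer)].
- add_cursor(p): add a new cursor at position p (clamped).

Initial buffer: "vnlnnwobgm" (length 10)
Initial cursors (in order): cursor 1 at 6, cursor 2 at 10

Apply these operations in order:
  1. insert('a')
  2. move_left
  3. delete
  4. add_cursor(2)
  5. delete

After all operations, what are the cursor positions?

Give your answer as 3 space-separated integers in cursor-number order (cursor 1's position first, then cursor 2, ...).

After op 1 (insert('a')): buffer="vnlnnwaobgma" (len 12), cursors c1@7 c2@12, authorship ......1....2
After op 2 (move_left): buffer="vnlnnwaobgma" (len 12), cursors c1@6 c2@11, authorship ......1....2
After op 3 (delete): buffer="vnlnnaobga" (len 10), cursors c1@5 c2@9, authorship .....1...2
After op 4 (add_cursor(2)): buffer="vnlnnaobga" (len 10), cursors c3@2 c1@5 c2@9, authorship .....1...2
After op 5 (delete): buffer="vlnaoba" (len 7), cursors c3@1 c1@3 c2@6, authorship ...1..2

Answer: 3 6 1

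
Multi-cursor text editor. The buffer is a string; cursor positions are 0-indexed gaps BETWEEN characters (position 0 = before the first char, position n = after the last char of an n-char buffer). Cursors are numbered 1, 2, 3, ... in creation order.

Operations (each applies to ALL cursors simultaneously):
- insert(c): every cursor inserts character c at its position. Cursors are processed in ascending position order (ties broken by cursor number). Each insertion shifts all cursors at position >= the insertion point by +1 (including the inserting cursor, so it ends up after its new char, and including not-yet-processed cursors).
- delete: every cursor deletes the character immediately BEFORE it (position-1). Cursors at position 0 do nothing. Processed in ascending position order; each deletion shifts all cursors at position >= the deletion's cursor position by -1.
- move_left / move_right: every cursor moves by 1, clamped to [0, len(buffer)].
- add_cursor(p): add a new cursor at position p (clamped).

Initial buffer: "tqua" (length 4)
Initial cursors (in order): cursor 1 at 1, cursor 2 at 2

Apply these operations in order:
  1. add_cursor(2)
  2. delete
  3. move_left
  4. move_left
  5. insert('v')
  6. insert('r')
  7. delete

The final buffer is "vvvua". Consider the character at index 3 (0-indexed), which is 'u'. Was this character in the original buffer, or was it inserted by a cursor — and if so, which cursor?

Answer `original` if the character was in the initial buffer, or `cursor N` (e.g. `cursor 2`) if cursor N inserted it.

Answer: original

Derivation:
After op 1 (add_cursor(2)): buffer="tqua" (len 4), cursors c1@1 c2@2 c3@2, authorship ....
After op 2 (delete): buffer="ua" (len 2), cursors c1@0 c2@0 c3@0, authorship ..
After op 3 (move_left): buffer="ua" (len 2), cursors c1@0 c2@0 c3@0, authorship ..
After op 4 (move_left): buffer="ua" (len 2), cursors c1@0 c2@0 c3@0, authorship ..
After op 5 (insert('v')): buffer="vvvua" (len 5), cursors c1@3 c2@3 c3@3, authorship 123..
After op 6 (insert('r')): buffer="vvvrrrua" (len 8), cursors c1@6 c2@6 c3@6, authorship 123123..
After op 7 (delete): buffer="vvvua" (len 5), cursors c1@3 c2@3 c3@3, authorship 123..
Authorship (.=original, N=cursor N): 1 2 3 . .
Index 3: author = original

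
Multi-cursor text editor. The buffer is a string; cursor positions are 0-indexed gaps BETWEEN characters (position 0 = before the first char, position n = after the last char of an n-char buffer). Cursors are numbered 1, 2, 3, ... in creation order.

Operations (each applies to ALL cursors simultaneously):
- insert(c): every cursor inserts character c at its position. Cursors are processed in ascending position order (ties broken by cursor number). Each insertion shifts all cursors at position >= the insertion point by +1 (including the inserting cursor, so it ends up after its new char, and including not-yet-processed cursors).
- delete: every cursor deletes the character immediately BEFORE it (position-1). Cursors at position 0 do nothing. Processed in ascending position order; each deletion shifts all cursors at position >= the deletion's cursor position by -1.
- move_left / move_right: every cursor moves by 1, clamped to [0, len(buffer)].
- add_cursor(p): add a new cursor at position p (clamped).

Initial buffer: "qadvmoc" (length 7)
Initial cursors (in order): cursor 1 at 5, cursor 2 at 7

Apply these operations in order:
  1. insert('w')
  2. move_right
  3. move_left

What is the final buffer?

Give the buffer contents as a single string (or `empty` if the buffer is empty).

After op 1 (insert('w')): buffer="qadvmwocw" (len 9), cursors c1@6 c2@9, authorship .....1..2
After op 2 (move_right): buffer="qadvmwocw" (len 9), cursors c1@7 c2@9, authorship .....1..2
After op 3 (move_left): buffer="qadvmwocw" (len 9), cursors c1@6 c2@8, authorship .....1..2

Answer: qadvmwocw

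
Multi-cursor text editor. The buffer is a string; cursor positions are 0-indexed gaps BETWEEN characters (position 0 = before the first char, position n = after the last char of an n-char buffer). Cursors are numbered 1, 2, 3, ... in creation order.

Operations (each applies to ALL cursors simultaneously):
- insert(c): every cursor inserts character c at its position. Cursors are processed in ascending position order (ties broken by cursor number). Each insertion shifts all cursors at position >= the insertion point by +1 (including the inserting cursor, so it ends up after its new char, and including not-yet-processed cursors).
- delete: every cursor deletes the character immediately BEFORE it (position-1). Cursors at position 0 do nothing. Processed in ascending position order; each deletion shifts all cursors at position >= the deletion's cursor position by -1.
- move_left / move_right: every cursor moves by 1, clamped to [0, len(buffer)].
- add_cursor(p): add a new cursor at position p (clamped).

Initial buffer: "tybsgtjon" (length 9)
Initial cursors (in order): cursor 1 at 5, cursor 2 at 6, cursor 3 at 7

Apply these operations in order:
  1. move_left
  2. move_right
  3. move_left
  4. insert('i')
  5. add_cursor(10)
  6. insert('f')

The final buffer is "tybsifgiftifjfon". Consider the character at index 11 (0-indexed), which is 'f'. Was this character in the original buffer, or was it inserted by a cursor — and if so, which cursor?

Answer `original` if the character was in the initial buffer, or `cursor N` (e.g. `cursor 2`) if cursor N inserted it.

After op 1 (move_left): buffer="tybsgtjon" (len 9), cursors c1@4 c2@5 c3@6, authorship .........
After op 2 (move_right): buffer="tybsgtjon" (len 9), cursors c1@5 c2@6 c3@7, authorship .........
After op 3 (move_left): buffer="tybsgtjon" (len 9), cursors c1@4 c2@5 c3@6, authorship .........
After op 4 (insert('i')): buffer="tybsigitijon" (len 12), cursors c1@5 c2@7 c3@9, authorship ....1.2.3...
After op 5 (add_cursor(10)): buffer="tybsigitijon" (len 12), cursors c1@5 c2@7 c3@9 c4@10, authorship ....1.2.3...
After op 6 (insert('f')): buffer="tybsifgiftifjfon" (len 16), cursors c1@6 c2@9 c3@12 c4@14, authorship ....11.22.33.4..
Authorship (.=original, N=cursor N): . . . . 1 1 . 2 2 . 3 3 . 4 . .
Index 11: author = 3

Answer: cursor 3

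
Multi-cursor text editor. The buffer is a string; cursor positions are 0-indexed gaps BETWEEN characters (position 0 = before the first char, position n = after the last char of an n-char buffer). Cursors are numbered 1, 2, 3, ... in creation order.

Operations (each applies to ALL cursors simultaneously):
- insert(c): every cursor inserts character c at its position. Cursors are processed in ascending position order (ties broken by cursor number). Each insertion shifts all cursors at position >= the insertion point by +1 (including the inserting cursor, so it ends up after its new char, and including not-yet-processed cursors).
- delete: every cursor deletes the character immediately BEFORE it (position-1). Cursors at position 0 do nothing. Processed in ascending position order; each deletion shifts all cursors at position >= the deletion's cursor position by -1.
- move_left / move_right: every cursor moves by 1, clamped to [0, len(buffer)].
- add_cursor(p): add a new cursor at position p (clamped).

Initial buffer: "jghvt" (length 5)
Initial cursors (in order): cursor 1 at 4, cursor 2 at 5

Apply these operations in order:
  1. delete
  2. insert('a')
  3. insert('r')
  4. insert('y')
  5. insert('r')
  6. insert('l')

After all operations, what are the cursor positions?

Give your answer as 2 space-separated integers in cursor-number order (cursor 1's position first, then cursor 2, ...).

After op 1 (delete): buffer="jgh" (len 3), cursors c1@3 c2@3, authorship ...
After op 2 (insert('a')): buffer="jghaa" (len 5), cursors c1@5 c2@5, authorship ...12
After op 3 (insert('r')): buffer="jghaarr" (len 7), cursors c1@7 c2@7, authorship ...1212
After op 4 (insert('y')): buffer="jghaarryy" (len 9), cursors c1@9 c2@9, authorship ...121212
After op 5 (insert('r')): buffer="jghaarryyrr" (len 11), cursors c1@11 c2@11, authorship ...12121212
After op 6 (insert('l')): buffer="jghaarryyrrll" (len 13), cursors c1@13 c2@13, authorship ...1212121212

Answer: 13 13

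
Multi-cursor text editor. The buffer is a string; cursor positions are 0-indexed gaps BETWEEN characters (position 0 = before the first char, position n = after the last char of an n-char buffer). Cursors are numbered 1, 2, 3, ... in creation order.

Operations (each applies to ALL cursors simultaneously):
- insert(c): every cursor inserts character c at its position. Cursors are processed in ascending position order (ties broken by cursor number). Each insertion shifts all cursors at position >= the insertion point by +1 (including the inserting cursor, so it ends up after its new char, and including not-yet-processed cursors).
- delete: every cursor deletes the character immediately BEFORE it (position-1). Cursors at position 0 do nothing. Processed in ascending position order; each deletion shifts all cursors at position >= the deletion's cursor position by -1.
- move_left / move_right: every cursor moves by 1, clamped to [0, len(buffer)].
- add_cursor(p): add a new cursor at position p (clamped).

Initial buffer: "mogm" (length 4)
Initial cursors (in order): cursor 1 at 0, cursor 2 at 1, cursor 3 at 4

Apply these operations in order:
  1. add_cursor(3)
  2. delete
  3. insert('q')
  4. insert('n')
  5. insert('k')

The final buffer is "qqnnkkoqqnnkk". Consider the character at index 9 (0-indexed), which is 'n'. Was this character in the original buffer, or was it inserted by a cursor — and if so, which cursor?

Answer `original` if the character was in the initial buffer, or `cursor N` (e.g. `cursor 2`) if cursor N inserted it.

After op 1 (add_cursor(3)): buffer="mogm" (len 4), cursors c1@0 c2@1 c4@3 c3@4, authorship ....
After op 2 (delete): buffer="o" (len 1), cursors c1@0 c2@0 c3@1 c4@1, authorship .
After op 3 (insert('q')): buffer="qqoqq" (len 5), cursors c1@2 c2@2 c3@5 c4@5, authorship 12.34
After op 4 (insert('n')): buffer="qqnnoqqnn" (len 9), cursors c1@4 c2@4 c3@9 c4@9, authorship 1212.3434
After op 5 (insert('k')): buffer="qqnnkkoqqnnkk" (len 13), cursors c1@6 c2@6 c3@13 c4@13, authorship 121212.343434
Authorship (.=original, N=cursor N): 1 2 1 2 1 2 . 3 4 3 4 3 4
Index 9: author = 3

Answer: cursor 3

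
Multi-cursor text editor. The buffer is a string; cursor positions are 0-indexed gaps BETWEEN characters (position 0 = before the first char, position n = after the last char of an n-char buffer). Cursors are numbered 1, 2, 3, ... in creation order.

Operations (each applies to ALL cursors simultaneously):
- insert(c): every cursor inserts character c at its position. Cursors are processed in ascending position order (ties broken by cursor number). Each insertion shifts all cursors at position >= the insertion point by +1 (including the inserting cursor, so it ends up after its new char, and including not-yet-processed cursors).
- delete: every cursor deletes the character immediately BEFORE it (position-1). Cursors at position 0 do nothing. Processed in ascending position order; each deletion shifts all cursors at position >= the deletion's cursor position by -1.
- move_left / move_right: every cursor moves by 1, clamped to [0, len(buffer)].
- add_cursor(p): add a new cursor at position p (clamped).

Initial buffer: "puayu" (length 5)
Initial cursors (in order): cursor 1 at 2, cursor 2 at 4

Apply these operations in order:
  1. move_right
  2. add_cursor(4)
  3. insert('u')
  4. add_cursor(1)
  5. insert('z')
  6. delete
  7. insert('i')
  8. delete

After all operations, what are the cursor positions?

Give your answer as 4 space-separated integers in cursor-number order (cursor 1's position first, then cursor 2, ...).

After op 1 (move_right): buffer="puayu" (len 5), cursors c1@3 c2@5, authorship .....
After op 2 (add_cursor(4)): buffer="puayu" (len 5), cursors c1@3 c3@4 c2@5, authorship .....
After op 3 (insert('u')): buffer="puauyuuu" (len 8), cursors c1@4 c3@6 c2@8, authorship ...1.3.2
After op 4 (add_cursor(1)): buffer="puauyuuu" (len 8), cursors c4@1 c1@4 c3@6 c2@8, authorship ...1.3.2
After op 5 (insert('z')): buffer="pzuauzyuzuuz" (len 12), cursors c4@2 c1@6 c3@9 c2@12, authorship .4..11.33.22
After op 6 (delete): buffer="puauyuuu" (len 8), cursors c4@1 c1@4 c3@6 c2@8, authorship ...1.3.2
After op 7 (insert('i')): buffer="piuauiyuiuui" (len 12), cursors c4@2 c1@6 c3@9 c2@12, authorship .4..11.33.22
After op 8 (delete): buffer="puauyuuu" (len 8), cursors c4@1 c1@4 c3@6 c2@8, authorship ...1.3.2

Answer: 4 8 6 1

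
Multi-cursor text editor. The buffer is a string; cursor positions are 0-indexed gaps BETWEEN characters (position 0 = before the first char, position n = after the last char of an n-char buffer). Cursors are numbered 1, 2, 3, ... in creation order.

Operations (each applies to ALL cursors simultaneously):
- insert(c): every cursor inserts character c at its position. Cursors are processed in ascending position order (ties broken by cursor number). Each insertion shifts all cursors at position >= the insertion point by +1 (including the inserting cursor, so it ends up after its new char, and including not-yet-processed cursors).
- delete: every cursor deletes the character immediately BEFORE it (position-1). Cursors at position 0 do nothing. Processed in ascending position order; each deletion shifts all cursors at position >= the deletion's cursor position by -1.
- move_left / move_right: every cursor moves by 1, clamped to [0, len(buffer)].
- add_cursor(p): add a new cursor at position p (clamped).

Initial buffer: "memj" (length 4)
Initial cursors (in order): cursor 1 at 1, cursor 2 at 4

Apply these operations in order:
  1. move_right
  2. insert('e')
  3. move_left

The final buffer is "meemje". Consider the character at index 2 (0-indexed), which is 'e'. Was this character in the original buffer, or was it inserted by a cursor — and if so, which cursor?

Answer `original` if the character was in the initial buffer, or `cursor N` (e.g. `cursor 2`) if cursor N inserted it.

After op 1 (move_right): buffer="memj" (len 4), cursors c1@2 c2@4, authorship ....
After op 2 (insert('e')): buffer="meemje" (len 6), cursors c1@3 c2@6, authorship ..1..2
After op 3 (move_left): buffer="meemje" (len 6), cursors c1@2 c2@5, authorship ..1..2
Authorship (.=original, N=cursor N): . . 1 . . 2
Index 2: author = 1

Answer: cursor 1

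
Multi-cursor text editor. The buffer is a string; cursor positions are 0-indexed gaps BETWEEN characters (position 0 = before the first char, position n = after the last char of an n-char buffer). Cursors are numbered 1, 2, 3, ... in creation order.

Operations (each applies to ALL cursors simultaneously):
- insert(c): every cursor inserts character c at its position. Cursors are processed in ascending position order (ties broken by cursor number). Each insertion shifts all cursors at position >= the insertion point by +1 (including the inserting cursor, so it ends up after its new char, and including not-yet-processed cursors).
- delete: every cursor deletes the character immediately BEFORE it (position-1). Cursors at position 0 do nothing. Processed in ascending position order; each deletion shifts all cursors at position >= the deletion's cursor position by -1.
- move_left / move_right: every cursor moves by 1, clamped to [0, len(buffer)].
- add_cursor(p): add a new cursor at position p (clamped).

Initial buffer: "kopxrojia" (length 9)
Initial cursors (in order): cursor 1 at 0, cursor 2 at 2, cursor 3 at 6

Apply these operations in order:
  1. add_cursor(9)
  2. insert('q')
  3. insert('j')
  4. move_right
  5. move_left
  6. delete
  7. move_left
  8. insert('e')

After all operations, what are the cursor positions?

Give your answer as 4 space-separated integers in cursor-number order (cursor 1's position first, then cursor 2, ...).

Answer: 1 5 11 15

Derivation:
After op 1 (add_cursor(9)): buffer="kopxrojia" (len 9), cursors c1@0 c2@2 c3@6 c4@9, authorship .........
After op 2 (insert('q')): buffer="qkoqpxroqjiaq" (len 13), cursors c1@1 c2@4 c3@9 c4@13, authorship 1..2....3...4
After op 3 (insert('j')): buffer="qjkoqjpxroqjjiaqj" (len 17), cursors c1@2 c2@6 c3@12 c4@17, authorship 11..22....33...44
After op 4 (move_right): buffer="qjkoqjpxroqjjiaqj" (len 17), cursors c1@3 c2@7 c3@13 c4@17, authorship 11..22....33...44
After op 5 (move_left): buffer="qjkoqjpxroqjjiaqj" (len 17), cursors c1@2 c2@6 c3@12 c4@16, authorship 11..22....33...44
After op 6 (delete): buffer="qkoqpxroqjiaj" (len 13), cursors c1@1 c2@4 c3@9 c4@12, authorship 1..2....3...4
After op 7 (move_left): buffer="qkoqpxroqjiaj" (len 13), cursors c1@0 c2@3 c3@8 c4@11, authorship 1..2....3...4
After op 8 (insert('e')): buffer="eqkoeqpxroeqjieaj" (len 17), cursors c1@1 c2@5 c3@11 c4@15, authorship 11..22....33..4.4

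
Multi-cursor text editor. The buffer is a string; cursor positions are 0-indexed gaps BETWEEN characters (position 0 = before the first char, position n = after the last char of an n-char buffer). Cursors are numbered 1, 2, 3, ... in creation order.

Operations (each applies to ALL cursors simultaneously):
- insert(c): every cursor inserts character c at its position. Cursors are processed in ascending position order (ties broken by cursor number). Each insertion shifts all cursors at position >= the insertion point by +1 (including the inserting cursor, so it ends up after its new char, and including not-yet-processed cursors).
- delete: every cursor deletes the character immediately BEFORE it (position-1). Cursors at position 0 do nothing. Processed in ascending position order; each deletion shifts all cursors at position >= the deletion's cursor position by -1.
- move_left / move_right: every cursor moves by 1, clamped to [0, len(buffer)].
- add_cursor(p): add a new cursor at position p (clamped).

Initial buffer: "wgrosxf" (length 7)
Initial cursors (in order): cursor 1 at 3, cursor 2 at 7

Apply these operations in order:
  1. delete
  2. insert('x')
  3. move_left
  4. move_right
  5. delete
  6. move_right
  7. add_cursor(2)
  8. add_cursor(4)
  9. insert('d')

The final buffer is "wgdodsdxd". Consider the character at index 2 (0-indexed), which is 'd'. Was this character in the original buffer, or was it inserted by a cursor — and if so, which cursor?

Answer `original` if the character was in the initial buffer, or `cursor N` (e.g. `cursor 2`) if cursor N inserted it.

After op 1 (delete): buffer="wgosx" (len 5), cursors c1@2 c2@5, authorship .....
After op 2 (insert('x')): buffer="wgxosxx" (len 7), cursors c1@3 c2@7, authorship ..1...2
After op 3 (move_left): buffer="wgxosxx" (len 7), cursors c1@2 c2@6, authorship ..1...2
After op 4 (move_right): buffer="wgxosxx" (len 7), cursors c1@3 c2@7, authorship ..1...2
After op 5 (delete): buffer="wgosx" (len 5), cursors c1@2 c2@5, authorship .....
After op 6 (move_right): buffer="wgosx" (len 5), cursors c1@3 c2@5, authorship .....
After op 7 (add_cursor(2)): buffer="wgosx" (len 5), cursors c3@2 c1@3 c2@5, authorship .....
After op 8 (add_cursor(4)): buffer="wgosx" (len 5), cursors c3@2 c1@3 c4@4 c2@5, authorship .....
After op 9 (insert('d')): buffer="wgdodsdxd" (len 9), cursors c3@3 c1@5 c4@7 c2@9, authorship ..3.1.4.2
Authorship (.=original, N=cursor N): . . 3 . 1 . 4 . 2
Index 2: author = 3

Answer: cursor 3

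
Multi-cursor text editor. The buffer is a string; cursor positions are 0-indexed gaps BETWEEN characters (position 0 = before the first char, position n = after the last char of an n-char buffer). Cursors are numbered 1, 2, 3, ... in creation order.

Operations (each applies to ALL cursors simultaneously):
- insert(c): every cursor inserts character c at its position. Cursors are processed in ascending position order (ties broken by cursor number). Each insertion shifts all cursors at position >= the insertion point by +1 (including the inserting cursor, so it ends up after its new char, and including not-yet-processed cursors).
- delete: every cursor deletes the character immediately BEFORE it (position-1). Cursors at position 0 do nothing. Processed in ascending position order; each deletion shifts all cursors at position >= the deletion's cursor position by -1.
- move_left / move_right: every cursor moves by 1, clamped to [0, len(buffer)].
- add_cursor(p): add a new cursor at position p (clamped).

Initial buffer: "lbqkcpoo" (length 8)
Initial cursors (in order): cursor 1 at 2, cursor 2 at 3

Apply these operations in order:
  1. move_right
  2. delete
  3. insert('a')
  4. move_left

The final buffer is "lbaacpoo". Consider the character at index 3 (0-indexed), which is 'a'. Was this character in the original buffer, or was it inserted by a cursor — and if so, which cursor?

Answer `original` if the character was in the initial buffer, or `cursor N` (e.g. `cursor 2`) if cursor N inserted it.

After op 1 (move_right): buffer="lbqkcpoo" (len 8), cursors c1@3 c2@4, authorship ........
After op 2 (delete): buffer="lbcpoo" (len 6), cursors c1@2 c2@2, authorship ......
After op 3 (insert('a')): buffer="lbaacpoo" (len 8), cursors c1@4 c2@4, authorship ..12....
After op 4 (move_left): buffer="lbaacpoo" (len 8), cursors c1@3 c2@3, authorship ..12....
Authorship (.=original, N=cursor N): . . 1 2 . . . .
Index 3: author = 2

Answer: cursor 2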